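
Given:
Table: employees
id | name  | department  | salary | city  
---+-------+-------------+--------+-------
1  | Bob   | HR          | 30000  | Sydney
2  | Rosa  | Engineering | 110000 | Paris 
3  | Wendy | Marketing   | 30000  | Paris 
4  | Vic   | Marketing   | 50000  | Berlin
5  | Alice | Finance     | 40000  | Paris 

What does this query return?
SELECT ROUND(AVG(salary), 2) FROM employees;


SUM(salary) = 260000
COUNT = 5
ROUND(AVG, 2) = ROUND(260000 / 5, 2) = 52000.0

52000.0


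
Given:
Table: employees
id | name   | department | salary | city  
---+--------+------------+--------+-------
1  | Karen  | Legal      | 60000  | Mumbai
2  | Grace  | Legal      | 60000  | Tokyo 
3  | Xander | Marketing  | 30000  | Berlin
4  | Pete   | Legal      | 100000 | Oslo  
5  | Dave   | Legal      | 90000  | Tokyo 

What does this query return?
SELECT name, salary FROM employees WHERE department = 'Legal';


Filtering: department = 'Legal'
Matching rows: 4

4 rows:
Karen, 60000
Grace, 60000
Pete, 100000
Dave, 90000


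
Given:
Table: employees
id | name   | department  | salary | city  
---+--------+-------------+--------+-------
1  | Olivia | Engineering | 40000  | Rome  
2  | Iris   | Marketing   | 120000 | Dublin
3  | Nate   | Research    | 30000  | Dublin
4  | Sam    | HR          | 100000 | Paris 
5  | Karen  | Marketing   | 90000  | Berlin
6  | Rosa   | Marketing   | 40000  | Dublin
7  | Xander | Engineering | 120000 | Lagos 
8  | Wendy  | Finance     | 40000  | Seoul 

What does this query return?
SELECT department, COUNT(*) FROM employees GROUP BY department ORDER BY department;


Assigning each row to its department group:
  Olivia -> Engineering
  Iris -> Marketing
  Nate -> Research
  Sam -> HR
  Karen -> Marketing
  Rosa -> Marketing
  Xander -> Engineering
  Wendy -> Finance


5 groups:
Engineering, 2
Finance, 1
HR, 1
Marketing, 3
Research, 1


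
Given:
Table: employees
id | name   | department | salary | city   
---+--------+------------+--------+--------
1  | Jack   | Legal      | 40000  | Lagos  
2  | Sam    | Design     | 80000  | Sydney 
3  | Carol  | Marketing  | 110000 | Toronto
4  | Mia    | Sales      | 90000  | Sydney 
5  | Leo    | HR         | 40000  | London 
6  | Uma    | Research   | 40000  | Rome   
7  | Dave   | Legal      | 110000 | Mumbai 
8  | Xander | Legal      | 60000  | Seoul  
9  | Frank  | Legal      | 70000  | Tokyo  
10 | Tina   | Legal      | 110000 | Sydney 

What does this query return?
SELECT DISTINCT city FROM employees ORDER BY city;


All 'city' values (row order): Lagos, Sydney, Toronto, Sydney, London, Rome, Mumbai, Seoul, Tokyo, Sydney
Removing duplicates leaves 8 unique value(s).

8 values:
Lagos
London
Mumbai
Rome
Seoul
Sydney
Tokyo
Toronto


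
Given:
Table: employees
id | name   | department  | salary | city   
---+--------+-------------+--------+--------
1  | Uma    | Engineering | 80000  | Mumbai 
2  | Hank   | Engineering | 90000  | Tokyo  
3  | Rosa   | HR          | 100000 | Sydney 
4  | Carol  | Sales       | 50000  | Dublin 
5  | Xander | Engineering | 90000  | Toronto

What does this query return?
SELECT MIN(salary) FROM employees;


Salaries: 80000, 90000, 100000, 50000, 90000
MIN = 50000

50000


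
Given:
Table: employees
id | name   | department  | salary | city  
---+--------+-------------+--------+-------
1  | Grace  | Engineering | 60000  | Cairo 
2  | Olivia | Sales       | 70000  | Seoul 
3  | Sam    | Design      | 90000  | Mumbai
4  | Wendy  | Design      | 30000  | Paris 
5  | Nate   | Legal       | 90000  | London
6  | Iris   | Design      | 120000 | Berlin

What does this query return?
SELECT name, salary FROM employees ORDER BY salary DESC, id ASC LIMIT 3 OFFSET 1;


Sort by salary DESC (id ASC tiebreak), then skip 1 and take 3
Rows 2 through 4

3 rows:
Sam, 90000
Nate, 90000
Olivia, 70000


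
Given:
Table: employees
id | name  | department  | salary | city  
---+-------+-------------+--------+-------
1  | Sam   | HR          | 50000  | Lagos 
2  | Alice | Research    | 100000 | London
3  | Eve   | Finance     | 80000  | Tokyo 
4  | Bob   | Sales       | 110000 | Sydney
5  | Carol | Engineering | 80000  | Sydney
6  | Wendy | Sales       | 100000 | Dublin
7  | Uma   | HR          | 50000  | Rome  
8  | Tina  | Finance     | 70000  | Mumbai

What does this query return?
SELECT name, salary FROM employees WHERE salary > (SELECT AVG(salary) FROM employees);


Subquery: AVG(salary) = 80000.0
Filtering: salary > 80000.0
  Alice (100000) -> MATCH
  Bob (110000) -> MATCH
  Wendy (100000) -> MATCH


3 rows:
Alice, 100000
Bob, 110000
Wendy, 100000


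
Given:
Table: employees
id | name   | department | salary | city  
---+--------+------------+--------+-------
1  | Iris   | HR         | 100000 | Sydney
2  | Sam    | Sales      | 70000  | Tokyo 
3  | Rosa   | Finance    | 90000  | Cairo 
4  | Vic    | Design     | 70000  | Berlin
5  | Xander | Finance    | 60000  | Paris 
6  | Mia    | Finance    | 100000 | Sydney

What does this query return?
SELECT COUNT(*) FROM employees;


COUNT(*) counts all rows

6


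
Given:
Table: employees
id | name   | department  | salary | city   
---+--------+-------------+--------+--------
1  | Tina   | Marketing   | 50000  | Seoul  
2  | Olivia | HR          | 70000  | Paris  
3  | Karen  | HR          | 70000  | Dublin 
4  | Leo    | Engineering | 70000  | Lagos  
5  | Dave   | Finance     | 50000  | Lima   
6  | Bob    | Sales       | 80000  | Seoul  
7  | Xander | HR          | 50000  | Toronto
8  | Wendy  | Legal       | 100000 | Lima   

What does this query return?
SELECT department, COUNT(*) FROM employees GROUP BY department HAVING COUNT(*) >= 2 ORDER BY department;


Groups with count >= 2:
  HR: 3 -> PASS
  Engineering: 1 -> filtered out
  Finance: 1 -> filtered out
  Legal: 1 -> filtered out
  Marketing: 1 -> filtered out
  Sales: 1 -> filtered out


1 groups:
HR, 3


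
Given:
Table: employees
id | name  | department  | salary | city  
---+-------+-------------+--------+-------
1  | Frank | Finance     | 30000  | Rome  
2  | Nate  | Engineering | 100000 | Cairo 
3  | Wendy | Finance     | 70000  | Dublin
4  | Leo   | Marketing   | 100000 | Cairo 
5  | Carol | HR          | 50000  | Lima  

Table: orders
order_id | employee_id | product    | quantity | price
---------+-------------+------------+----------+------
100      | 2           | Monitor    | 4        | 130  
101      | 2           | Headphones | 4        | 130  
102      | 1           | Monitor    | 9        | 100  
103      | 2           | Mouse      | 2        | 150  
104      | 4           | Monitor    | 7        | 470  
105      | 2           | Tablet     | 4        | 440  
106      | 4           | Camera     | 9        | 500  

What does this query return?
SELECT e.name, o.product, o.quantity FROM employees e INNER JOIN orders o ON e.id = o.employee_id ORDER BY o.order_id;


Joining employees.id = orders.employee_id:
  employee Nate (id=2) -> order Monitor
  employee Nate (id=2) -> order Headphones
  employee Frank (id=1) -> order Monitor
  employee Nate (id=2) -> order Mouse
  employee Leo (id=4) -> order Monitor
  employee Nate (id=2) -> order Tablet
  employee Leo (id=4) -> order Camera


7 rows:
Nate, Monitor, 4
Nate, Headphones, 4
Frank, Monitor, 9
Nate, Mouse, 2
Leo, Monitor, 7
Nate, Tablet, 4
Leo, Camera, 9


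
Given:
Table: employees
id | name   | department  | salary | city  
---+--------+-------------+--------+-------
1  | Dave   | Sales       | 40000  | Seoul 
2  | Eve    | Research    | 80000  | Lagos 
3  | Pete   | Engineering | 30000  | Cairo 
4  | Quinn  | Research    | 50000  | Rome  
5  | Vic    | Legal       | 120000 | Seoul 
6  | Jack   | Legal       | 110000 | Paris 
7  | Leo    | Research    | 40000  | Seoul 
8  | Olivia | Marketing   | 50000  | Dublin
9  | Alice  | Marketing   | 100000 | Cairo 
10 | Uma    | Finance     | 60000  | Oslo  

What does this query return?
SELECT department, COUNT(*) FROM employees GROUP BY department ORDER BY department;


Assigning each row to its department group:
  Dave -> Sales
  Eve -> Research
  Pete -> Engineering
  Quinn -> Research
  Vic -> Legal
  Jack -> Legal
  Leo -> Research
  Olivia -> Marketing
  Alice -> Marketing
  Uma -> Finance


6 groups:
Engineering, 1
Finance, 1
Legal, 2
Marketing, 2
Research, 3
Sales, 1


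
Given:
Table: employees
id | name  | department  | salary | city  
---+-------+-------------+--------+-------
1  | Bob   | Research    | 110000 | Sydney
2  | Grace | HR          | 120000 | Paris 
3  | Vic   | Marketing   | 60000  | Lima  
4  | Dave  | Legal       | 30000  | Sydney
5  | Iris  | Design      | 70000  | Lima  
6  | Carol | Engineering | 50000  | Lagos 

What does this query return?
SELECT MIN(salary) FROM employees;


Salaries: 110000, 120000, 60000, 30000, 70000, 50000
MIN = 30000

30000


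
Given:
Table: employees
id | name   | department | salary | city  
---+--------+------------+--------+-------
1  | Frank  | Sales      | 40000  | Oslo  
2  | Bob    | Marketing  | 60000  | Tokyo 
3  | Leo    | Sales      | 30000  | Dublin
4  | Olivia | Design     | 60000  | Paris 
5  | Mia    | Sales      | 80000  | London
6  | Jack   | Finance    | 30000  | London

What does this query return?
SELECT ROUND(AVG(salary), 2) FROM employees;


SUM(salary) = 300000
COUNT = 6
ROUND(AVG, 2) = ROUND(300000 / 6, 2) = 50000.0

50000.0


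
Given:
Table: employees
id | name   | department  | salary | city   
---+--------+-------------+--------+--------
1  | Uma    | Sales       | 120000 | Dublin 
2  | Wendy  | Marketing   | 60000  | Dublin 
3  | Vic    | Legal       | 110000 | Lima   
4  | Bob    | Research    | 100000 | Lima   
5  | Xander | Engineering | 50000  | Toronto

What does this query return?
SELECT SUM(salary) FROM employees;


SUM(salary) = 120000 + 60000 + 110000 + 100000 + 50000 = 440000

440000


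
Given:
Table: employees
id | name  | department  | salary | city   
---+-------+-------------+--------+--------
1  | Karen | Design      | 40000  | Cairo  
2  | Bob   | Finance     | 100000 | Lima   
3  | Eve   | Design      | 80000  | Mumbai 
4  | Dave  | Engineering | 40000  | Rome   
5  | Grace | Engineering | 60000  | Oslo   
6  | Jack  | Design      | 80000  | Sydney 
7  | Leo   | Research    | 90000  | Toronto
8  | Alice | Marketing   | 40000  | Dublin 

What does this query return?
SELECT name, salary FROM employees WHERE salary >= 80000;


Filtering: salary >= 80000
Matching: 4 rows

4 rows:
Bob, 100000
Eve, 80000
Jack, 80000
Leo, 90000


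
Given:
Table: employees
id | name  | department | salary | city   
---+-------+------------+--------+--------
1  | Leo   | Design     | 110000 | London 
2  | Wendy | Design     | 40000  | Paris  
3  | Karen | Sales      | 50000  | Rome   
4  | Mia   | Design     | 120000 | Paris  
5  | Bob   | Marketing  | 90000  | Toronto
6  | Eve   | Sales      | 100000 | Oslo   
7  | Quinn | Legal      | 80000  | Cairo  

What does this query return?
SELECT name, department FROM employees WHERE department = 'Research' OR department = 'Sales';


Filtering: department = 'Research' OR 'Sales'
Matching: 2 rows

2 rows:
Karen, Sales
Eve, Sales


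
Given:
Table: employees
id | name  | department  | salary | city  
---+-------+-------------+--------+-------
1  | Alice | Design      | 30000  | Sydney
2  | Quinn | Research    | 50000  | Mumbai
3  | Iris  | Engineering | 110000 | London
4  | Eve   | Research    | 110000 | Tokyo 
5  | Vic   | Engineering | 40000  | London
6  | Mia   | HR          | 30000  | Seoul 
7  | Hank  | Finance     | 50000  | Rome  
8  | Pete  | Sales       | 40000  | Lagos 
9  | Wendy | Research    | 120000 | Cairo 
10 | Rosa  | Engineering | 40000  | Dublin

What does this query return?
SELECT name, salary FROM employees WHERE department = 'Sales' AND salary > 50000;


Filtering: department = 'Sales' AND salary > 50000
Matching: 0 rows

Empty result set (0 rows)


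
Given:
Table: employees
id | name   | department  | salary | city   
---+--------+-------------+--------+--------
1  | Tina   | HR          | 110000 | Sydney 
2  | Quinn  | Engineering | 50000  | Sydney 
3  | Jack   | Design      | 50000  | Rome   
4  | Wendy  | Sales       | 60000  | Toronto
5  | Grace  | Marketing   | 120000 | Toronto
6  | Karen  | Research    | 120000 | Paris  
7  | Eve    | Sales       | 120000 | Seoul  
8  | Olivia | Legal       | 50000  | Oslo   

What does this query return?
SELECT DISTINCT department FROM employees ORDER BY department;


All 'department' values (row order): HR, Engineering, Design, Sales, Marketing, Research, Sales, Legal
Removing duplicates leaves 7 unique value(s).

7 values:
Design
Engineering
HR
Legal
Marketing
Research
Sales


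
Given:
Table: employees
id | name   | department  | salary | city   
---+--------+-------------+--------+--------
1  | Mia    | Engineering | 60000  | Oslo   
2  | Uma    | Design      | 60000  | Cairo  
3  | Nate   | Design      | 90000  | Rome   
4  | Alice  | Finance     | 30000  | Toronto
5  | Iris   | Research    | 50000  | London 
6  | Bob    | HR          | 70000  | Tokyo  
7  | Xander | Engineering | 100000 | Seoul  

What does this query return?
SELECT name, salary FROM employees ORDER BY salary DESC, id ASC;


Sorting by salary DESC, then id ASC for ties

7 rows:
Xander, 100000
Nate, 90000
Bob, 70000
Mia, 60000
Uma, 60000
Iris, 50000
Alice, 30000


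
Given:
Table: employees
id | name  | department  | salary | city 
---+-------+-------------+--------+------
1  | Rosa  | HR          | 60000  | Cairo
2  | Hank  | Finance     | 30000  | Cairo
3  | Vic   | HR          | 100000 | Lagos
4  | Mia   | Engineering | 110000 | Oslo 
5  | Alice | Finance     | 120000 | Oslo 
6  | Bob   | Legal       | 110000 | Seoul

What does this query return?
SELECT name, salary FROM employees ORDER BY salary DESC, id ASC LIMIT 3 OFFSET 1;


Sort by salary DESC (id ASC tiebreak), then skip 1 and take 3
Rows 2 through 4

3 rows:
Mia, 110000
Bob, 110000
Vic, 100000


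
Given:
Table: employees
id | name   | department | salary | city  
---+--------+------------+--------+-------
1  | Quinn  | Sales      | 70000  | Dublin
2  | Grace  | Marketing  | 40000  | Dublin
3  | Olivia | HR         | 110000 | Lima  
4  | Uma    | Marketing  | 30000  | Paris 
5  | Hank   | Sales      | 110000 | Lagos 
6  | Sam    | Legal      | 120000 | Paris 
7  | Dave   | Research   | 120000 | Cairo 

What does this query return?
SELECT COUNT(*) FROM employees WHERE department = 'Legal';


Counting rows where department = 'Legal'
  Sam -> MATCH


1


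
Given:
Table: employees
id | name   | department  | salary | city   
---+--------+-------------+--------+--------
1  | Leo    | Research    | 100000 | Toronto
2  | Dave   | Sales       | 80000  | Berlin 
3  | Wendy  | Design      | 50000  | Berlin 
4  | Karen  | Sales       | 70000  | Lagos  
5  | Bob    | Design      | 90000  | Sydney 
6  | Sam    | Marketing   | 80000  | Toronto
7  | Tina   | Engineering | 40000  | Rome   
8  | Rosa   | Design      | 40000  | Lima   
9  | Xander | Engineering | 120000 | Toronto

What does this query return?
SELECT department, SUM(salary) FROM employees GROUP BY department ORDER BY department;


Summing salary within each department:
  Design: 50000 + 90000 + 40000 = 180000
  Engineering: 40000 + 120000 = 160000
  Marketing: 80000 = 80000
  Research: 100000 = 100000
  Sales: 80000 + 70000 = 150000


5 groups:
Design, 180000
Engineering, 160000
Marketing, 80000
Research, 100000
Sales, 150000


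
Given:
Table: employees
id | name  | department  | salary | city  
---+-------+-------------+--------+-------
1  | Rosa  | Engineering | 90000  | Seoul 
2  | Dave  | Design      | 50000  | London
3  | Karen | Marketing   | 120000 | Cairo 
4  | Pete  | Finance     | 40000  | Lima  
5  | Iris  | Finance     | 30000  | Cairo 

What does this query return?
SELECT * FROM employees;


SELECT * returns all 5 rows with all columns

5 rows:
1, Rosa, Engineering, 90000, Seoul
2, Dave, Design, 50000, London
3, Karen, Marketing, 120000, Cairo
4, Pete, Finance, 40000, Lima
5, Iris, Finance, 30000, Cairo


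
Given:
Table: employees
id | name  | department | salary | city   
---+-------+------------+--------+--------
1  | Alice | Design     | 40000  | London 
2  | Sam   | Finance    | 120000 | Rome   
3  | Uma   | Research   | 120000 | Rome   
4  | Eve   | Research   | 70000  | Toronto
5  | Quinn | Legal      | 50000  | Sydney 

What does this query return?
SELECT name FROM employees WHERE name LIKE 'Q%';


LIKE 'Q%' matches names starting with 'Q'
Matching: 1

1 rows:
Quinn


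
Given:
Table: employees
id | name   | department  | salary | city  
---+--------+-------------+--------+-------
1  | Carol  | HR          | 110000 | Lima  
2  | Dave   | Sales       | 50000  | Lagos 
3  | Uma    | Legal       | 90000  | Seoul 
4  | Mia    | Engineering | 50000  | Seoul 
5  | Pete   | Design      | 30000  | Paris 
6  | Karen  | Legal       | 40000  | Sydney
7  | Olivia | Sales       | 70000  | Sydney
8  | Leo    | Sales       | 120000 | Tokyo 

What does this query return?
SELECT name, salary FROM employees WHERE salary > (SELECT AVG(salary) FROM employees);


Subquery: AVG(salary) = 70000.0
Filtering: salary > 70000.0
  Carol (110000) -> MATCH
  Uma (90000) -> MATCH
  Leo (120000) -> MATCH


3 rows:
Carol, 110000
Uma, 90000
Leo, 120000


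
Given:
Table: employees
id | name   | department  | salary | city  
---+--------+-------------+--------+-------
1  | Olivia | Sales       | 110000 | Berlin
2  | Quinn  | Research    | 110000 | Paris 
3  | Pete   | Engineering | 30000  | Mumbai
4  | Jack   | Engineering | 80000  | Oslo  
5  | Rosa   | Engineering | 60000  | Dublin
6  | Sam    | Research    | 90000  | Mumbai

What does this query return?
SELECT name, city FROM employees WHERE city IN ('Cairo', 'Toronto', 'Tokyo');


Filtering: city IN ('Cairo', 'Toronto', 'Tokyo')
Matching: 0 rows

Empty result set (0 rows)


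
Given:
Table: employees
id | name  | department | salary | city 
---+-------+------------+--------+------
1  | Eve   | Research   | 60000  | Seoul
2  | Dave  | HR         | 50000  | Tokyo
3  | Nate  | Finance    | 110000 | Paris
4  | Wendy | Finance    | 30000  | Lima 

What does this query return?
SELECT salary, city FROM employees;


Projecting columns: salary, city

4 rows:
60000, Seoul
50000, Tokyo
110000, Paris
30000, Lima


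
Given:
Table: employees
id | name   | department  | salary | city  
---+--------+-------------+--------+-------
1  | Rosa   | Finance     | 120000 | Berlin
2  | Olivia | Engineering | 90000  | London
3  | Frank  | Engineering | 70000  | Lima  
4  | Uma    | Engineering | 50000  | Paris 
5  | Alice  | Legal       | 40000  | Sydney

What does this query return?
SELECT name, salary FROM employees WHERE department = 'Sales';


Filtering: department = 'Sales'
Matching rows: 0

Empty result set (0 rows)


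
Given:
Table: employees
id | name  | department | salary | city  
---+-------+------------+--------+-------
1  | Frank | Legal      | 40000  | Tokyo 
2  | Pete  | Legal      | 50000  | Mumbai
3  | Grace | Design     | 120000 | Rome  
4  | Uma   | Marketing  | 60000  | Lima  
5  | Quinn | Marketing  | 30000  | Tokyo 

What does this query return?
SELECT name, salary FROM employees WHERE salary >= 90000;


Filtering: salary >= 90000
Matching: 1 rows

1 rows:
Grace, 120000


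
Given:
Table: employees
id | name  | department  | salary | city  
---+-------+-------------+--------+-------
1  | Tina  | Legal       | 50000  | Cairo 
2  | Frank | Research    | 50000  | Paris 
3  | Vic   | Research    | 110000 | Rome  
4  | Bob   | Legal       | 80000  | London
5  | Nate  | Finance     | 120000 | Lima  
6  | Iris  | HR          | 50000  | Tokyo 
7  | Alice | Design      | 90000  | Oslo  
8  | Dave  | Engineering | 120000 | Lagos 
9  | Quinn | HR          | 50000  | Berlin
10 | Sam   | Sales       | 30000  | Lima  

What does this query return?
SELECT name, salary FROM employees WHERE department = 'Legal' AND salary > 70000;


Filtering: department = 'Legal' AND salary > 70000
Matching: 1 rows

1 rows:
Bob, 80000


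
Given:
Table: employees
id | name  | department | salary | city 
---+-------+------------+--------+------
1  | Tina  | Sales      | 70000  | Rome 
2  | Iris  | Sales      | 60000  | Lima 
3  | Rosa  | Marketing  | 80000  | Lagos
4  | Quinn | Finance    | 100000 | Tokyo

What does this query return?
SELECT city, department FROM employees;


Projecting columns: city, department

4 rows:
Rome, Sales
Lima, Sales
Lagos, Marketing
Tokyo, Finance


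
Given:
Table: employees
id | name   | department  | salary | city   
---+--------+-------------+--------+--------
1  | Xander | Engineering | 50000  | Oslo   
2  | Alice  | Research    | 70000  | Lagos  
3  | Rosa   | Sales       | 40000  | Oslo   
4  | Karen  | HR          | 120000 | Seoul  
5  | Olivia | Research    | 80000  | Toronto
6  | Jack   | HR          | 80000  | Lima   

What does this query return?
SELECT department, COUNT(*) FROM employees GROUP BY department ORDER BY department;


Assigning each row to its department group:
  Xander -> Engineering
  Alice -> Research
  Rosa -> Sales
  Karen -> HR
  Olivia -> Research
  Jack -> HR


4 groups:
Engineering, 1
HR, 2
Research, 2
Sales, 1


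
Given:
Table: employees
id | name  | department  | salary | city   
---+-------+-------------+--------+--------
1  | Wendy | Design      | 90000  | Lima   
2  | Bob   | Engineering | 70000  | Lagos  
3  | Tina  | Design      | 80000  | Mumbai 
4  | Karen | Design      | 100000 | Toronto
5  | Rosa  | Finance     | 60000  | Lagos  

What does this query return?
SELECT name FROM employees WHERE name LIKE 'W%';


LIKE 'W%' matches names starting with 'W'
Matching: 1

1 rows:
Wendy


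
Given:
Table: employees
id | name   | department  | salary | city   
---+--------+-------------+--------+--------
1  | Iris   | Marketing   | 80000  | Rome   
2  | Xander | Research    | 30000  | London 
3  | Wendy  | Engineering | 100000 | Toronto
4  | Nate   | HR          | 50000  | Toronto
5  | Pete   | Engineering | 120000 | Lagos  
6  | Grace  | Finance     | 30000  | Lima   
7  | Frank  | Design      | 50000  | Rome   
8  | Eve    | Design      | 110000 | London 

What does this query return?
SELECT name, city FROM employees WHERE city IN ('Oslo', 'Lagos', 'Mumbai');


Filtering: city IN ('Oslo', 'Lagos', 'Mumbai')
Matching: 1 rows

1 rows:
Pete, Lagos


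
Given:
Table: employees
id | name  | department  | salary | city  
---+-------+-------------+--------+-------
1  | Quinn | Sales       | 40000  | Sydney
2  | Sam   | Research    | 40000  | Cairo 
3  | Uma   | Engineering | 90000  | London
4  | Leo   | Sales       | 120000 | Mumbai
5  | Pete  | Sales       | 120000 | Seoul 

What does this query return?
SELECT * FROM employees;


SELECT * returns all 5 rows with all columns

5 rows:
1, Quinn, Sales, 40000, Sydney
2, Sam, Research, 40000, Cairo
3, Uma, Engineering, 90000, London
4, Leo, Sales, 120000, Mumbai
5, Pete, Sales, 120000, Seoul


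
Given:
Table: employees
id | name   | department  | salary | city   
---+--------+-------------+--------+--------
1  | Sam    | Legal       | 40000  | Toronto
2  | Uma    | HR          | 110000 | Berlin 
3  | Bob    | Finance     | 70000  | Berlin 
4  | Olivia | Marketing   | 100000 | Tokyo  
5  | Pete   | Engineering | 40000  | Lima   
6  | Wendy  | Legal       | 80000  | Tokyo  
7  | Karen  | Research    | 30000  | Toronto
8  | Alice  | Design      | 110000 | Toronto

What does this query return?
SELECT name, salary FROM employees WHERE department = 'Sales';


Filtering: department = 'Sales'
Matching rows: 0

Empty result set (0 rows)


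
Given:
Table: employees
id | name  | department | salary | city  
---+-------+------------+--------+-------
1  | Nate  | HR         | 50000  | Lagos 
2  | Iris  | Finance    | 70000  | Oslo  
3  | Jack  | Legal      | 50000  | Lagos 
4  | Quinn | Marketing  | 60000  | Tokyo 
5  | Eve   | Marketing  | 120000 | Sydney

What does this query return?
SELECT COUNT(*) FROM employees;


COUNT(*) counts all rows

5


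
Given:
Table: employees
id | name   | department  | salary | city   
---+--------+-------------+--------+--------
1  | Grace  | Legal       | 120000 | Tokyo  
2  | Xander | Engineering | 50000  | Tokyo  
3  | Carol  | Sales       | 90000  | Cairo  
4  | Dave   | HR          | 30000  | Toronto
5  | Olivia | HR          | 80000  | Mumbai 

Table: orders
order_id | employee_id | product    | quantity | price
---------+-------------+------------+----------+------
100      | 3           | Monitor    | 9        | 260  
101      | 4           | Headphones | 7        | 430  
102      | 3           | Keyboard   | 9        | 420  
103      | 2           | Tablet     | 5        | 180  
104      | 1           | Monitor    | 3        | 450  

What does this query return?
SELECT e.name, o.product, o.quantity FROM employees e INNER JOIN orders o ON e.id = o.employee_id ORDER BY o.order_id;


Joining employees.id = orders.employee_id:
  employee Carol (id=3) -> order Monitor
  employee Dave (id=4) -> order Headphones
  employee Carol (id=3) -> order Keyboard
  employee Xander (id=2) -> order Tablet
  employee Grace (id=1) -> order Monitor


5 rows:
Carol, Monitor, 9
Dave, Headphones, 7
Carol, Keyboard, 9
Xander, Tablet, 5
Grace, Monitor, 3


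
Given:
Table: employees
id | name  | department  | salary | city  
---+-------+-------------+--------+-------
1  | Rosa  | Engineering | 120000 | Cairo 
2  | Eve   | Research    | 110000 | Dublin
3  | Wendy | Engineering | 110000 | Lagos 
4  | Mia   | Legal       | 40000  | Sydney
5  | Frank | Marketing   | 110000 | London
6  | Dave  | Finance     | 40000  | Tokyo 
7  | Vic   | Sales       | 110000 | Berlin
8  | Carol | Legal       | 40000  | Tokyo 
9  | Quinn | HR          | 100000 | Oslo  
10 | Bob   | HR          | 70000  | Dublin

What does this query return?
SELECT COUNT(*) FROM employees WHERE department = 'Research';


Counting rows where department = 'Research'
  Eve -> MATCH


1


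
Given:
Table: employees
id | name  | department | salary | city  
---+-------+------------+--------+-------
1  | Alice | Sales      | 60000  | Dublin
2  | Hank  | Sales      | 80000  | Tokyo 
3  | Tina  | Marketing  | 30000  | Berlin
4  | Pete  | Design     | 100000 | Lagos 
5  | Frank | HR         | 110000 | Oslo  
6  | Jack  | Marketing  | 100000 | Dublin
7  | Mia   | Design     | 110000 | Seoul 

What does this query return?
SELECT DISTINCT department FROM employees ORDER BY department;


All 'department' values (row order): Sales, Sales, Marketing, Design, HR, Marketing, Design
Removing duplicates leaves 4 unique value(s).

4 values:
Design
HR
Marketing
Sales


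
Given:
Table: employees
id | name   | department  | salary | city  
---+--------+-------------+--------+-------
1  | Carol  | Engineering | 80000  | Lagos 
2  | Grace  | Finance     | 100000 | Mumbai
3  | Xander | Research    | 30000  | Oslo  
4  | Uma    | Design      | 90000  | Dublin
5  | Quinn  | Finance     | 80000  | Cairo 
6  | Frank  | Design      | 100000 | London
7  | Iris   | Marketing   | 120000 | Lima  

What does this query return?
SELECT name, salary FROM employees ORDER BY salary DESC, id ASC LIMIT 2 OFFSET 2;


Sort by salary DESC (id ASC tiebreak), then skip 2 and take 2
Rows 3 through 4

2 rows:
Frank, 100000
Uma, 90000


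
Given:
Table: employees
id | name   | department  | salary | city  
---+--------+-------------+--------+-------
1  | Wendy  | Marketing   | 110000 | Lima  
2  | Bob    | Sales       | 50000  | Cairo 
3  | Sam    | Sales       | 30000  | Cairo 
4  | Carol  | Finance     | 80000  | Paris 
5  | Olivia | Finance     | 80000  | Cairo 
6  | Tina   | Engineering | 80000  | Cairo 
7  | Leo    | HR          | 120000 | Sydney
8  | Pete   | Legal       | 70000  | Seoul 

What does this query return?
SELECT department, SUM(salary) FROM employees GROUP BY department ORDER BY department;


Summing salary within each department:
  Engineering: 80000 = 80000
  Finance: 80000 + 80000 = 160000
  HR: 120000 = 120000
  Legal: 70000 = 70000
  Marketing: 110000 = 110000
  Sales: 50000 + 30000 = 80000


6 groups:
Engineering, 80000
Finance, 160000
HR, 120000
Legal, 70000
Marketing, 110000
Sales, 80000


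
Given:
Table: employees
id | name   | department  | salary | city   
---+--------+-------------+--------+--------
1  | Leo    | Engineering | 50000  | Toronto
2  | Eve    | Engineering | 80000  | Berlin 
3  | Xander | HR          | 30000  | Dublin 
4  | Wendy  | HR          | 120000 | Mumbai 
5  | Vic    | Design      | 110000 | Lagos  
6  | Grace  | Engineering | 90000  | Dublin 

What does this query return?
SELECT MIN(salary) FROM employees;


Salaries: 50000, 80000, 30000, 120000, 110000, 90000
MIN = 30000

30000


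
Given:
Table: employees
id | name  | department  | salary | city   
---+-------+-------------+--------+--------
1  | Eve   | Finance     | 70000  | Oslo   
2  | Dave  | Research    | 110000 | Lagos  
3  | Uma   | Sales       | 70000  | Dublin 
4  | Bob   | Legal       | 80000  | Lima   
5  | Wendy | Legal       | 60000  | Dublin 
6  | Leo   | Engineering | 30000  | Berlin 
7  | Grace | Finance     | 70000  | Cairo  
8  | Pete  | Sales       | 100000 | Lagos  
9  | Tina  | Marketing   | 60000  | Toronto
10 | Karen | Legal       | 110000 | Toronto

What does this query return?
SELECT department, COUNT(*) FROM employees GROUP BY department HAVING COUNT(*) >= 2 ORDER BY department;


Groups with count >= 2:
  Finance: 2 -> PASS
  Legal: 3 -> PASS
  Sales: 2 -> PASS
  Engineering: 1 -> filtered out
  Marketing: 1 -> filtered out
  Research: 1 -> filtered out


3 groups:
Finance, 2
Legal, 3
Sales, 2


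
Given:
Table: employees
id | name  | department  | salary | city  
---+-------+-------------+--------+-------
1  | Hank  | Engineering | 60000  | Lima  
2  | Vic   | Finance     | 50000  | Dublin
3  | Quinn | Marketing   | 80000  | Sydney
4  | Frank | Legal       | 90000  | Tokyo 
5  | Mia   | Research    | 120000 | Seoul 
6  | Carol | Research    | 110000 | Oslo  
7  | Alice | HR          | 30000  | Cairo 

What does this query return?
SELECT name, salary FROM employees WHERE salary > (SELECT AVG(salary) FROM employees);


Subquery: AVG(salary) = 77142.86
Filtering: salary > 77142.86
  Quinn (80000) -> MATCH
  Frank (90000) -> MATCH
  Mia (120000) -> MATCH
  Carol (110000) -> MATCH


4 rows:
Quinn, 80000
Frank, 90000
Mia, 120000
Carol, 110000


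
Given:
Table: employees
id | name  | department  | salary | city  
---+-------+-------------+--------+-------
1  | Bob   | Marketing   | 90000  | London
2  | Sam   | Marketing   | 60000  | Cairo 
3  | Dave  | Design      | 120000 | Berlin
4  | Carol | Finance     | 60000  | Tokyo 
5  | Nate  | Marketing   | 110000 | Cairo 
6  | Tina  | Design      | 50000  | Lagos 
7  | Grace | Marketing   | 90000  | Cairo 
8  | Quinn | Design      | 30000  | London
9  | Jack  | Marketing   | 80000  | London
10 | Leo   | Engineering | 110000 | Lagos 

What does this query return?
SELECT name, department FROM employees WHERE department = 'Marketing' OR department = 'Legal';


Filtering: department = 'Marketing' OR 'Legal'
Matching: 5 rows

5 rows:
Bob, Marketing
Sam, Marketing
Nate, Marketing
Grace, Marketing
Jack, Marketing


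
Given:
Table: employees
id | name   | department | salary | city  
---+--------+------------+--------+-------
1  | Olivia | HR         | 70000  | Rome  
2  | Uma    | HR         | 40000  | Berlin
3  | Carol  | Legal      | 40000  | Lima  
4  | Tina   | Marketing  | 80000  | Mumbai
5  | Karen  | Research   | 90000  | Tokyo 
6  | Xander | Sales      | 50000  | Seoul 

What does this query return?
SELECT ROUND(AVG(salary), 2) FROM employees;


SUM(salary) = 370000
COUNT = 6
ROUND(AVG, 2) = ROUND(370000 / 6, 2) = 61666.67

61666.67


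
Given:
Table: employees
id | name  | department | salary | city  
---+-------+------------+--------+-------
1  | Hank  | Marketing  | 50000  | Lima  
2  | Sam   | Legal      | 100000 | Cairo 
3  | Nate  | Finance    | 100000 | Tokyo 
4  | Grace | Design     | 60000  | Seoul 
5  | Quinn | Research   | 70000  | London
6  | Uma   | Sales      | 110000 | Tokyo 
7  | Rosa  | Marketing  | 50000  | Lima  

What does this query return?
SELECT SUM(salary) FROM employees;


SUM(salary) = 50000 + 100000 + 100000 + 60000 + 70000 + 110000 + 50000 = 540000

540000


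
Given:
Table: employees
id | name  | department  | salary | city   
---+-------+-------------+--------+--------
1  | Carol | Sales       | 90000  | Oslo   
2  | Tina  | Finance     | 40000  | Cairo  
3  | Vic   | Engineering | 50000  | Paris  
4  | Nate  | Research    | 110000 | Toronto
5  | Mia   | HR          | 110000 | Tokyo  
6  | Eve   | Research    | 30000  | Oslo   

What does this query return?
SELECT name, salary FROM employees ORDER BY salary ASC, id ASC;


Sorting by salary ASC, then id ASC for ties

6 rows:
Eve, 30000
Tina, 40000
Vic, 50000
Carol, 90000
Nate, 110000
Mia, 110000


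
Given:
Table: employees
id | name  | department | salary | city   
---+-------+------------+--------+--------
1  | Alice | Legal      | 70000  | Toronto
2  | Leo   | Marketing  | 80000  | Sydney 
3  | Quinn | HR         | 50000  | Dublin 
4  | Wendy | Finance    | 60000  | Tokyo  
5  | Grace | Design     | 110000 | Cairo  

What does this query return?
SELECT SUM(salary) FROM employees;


SUM(salary) = 70000 + 80000 + 50000 + 60000 + 110000 = 370000

370000


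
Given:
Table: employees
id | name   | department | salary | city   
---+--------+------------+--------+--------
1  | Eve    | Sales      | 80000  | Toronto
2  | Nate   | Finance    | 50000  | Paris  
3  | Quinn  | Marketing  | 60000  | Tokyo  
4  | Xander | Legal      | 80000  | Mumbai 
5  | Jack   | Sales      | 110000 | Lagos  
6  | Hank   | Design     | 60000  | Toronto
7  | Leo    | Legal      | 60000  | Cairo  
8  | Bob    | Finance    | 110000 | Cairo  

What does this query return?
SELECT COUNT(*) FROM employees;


COUNT(*) counts all rows

8


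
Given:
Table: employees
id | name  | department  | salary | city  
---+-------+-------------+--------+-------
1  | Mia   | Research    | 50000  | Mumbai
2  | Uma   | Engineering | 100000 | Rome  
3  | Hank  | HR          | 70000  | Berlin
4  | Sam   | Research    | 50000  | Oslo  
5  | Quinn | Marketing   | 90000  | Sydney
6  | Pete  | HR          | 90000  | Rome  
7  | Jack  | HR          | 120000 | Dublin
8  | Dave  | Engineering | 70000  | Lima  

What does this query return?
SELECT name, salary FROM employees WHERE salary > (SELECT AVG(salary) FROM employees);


Subquery: AVG(salary) = 80000.0
Filtering: salary > 80000.0
  Uma (100000) -> MATCH
  Quinn (90000) -> MATCH
  Pete (90000) -> MATCH
  Jack (120000) -> MATCH


4 rows:
Uma, 100000
Quinn, 90000
Pete, 90000
Jack, 120000


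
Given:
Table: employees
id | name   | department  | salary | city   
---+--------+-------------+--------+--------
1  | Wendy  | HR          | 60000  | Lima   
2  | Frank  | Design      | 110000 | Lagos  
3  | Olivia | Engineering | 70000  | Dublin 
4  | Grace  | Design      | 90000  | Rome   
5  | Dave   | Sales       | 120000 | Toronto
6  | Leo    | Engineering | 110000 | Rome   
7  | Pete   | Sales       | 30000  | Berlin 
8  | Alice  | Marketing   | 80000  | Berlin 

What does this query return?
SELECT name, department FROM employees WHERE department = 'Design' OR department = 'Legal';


Filtering: department = 'Design' OR 'Legal'
Matching: 2 rows

2 rows:
Frank, Design
Grace, Design


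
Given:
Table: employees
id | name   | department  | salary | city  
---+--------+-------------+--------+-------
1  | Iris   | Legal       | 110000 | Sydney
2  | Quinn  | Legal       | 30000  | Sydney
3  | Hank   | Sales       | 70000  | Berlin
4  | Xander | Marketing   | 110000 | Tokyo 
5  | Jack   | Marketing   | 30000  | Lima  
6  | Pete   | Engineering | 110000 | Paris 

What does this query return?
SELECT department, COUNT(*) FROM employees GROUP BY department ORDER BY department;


Assigning each row to its department group:
  Iris -> Legal
  Quinn -> Legal
  Hank -> Sales
  Xander -> Marketing
  Jack -> Marketing
  Pete -> Engineering


4 groups:
Engineering, 1
Legal, 2
Marketing, 2
Sales, 1


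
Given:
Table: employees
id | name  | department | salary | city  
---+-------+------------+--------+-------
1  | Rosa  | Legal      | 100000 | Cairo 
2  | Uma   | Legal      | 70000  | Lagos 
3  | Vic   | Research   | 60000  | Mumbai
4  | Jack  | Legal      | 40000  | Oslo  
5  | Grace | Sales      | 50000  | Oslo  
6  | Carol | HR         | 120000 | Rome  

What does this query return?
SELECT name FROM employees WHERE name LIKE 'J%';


LIKE 'J%' matches names starting with 'J'
Matching: 1

1 rows:
Jack


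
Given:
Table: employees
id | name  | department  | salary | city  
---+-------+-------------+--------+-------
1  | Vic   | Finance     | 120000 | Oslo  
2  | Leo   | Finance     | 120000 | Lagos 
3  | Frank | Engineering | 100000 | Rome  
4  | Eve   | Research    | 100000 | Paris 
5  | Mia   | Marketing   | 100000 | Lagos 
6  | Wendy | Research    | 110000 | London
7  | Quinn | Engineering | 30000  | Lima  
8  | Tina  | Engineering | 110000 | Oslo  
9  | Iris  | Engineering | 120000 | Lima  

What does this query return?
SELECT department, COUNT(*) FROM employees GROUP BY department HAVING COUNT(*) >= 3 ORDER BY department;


Groups with count >= 3:
  Engineering: 4 -> PASS
  Finance: 2 -> filtered out
  Marketing: 1 -> filtered out
  Research: 2 -> filtered out


1 groups:
Engineering, 4


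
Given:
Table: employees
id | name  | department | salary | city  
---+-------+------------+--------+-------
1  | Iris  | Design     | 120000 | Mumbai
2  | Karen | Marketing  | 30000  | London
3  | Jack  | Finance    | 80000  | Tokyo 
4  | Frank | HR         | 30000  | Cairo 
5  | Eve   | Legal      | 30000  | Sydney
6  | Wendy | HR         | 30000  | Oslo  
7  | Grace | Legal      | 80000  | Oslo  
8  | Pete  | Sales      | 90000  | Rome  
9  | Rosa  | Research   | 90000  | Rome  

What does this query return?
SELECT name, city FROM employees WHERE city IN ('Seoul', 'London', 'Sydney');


Filtering: city IN ('Seoul', 'London', 'Sydney')
Matching: 2 rows

2 rows:
Karen, London
Eve, Sydney


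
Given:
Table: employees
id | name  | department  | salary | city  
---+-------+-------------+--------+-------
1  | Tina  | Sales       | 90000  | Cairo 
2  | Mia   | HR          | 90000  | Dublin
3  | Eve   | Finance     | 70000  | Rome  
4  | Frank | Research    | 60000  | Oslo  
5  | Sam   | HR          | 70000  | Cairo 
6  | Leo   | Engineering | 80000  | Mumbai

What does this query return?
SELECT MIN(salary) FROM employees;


Salaries: 90000, 90000, 70000, 60000, 70000, 80000
MIN = 60000

60000


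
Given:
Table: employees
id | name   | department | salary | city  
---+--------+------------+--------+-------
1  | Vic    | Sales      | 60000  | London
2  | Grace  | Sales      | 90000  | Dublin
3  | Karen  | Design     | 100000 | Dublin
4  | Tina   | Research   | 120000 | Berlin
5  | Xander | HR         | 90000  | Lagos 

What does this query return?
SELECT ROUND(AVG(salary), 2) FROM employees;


SUM(salary) = 460000
COUNT = 5
ROUND(AVG, 2) = ROUND(460000 / 5, 2) = 92000.0

92000.0


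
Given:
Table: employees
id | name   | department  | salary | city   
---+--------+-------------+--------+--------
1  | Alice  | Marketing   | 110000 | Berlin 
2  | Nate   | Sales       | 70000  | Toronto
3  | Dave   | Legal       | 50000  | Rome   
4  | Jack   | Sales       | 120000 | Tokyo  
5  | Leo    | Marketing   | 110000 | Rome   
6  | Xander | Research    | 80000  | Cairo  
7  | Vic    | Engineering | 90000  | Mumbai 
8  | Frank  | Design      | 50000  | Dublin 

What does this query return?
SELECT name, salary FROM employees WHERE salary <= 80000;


Filtering: salary <= 80000
Matching: 4 rows

4 rows:
Nate, 70000
Dave, 50000
Xander, 80000
Frank, 50000


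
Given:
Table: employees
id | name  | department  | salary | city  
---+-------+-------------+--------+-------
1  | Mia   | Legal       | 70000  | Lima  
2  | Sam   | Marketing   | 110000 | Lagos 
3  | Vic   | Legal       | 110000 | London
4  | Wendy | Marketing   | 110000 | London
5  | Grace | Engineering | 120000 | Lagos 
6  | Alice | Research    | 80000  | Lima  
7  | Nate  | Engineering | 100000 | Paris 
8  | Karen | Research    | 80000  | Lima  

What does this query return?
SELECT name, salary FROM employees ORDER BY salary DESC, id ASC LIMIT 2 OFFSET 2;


Sort by salary DESC (id ASC tiebreak), then skip 2 and take 2
Rows 3 through 4

2 rows:
Vic, 110000
Wendy, 110000
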